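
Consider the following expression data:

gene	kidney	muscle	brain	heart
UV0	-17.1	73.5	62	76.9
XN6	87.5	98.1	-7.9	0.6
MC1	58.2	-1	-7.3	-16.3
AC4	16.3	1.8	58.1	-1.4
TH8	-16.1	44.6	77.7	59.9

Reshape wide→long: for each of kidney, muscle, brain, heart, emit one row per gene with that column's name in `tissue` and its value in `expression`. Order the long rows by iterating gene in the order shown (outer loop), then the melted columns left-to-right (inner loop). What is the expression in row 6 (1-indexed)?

20 rows total (5 × 4). Row 6: index ⌊(6-1)/4⌋ = 1 into gene → XN6; (6-1) mod 4 = 1 into the melted columns → muscle.
So row 6 is (XN6, muscle, 98.1); expression = 98.1.

98.1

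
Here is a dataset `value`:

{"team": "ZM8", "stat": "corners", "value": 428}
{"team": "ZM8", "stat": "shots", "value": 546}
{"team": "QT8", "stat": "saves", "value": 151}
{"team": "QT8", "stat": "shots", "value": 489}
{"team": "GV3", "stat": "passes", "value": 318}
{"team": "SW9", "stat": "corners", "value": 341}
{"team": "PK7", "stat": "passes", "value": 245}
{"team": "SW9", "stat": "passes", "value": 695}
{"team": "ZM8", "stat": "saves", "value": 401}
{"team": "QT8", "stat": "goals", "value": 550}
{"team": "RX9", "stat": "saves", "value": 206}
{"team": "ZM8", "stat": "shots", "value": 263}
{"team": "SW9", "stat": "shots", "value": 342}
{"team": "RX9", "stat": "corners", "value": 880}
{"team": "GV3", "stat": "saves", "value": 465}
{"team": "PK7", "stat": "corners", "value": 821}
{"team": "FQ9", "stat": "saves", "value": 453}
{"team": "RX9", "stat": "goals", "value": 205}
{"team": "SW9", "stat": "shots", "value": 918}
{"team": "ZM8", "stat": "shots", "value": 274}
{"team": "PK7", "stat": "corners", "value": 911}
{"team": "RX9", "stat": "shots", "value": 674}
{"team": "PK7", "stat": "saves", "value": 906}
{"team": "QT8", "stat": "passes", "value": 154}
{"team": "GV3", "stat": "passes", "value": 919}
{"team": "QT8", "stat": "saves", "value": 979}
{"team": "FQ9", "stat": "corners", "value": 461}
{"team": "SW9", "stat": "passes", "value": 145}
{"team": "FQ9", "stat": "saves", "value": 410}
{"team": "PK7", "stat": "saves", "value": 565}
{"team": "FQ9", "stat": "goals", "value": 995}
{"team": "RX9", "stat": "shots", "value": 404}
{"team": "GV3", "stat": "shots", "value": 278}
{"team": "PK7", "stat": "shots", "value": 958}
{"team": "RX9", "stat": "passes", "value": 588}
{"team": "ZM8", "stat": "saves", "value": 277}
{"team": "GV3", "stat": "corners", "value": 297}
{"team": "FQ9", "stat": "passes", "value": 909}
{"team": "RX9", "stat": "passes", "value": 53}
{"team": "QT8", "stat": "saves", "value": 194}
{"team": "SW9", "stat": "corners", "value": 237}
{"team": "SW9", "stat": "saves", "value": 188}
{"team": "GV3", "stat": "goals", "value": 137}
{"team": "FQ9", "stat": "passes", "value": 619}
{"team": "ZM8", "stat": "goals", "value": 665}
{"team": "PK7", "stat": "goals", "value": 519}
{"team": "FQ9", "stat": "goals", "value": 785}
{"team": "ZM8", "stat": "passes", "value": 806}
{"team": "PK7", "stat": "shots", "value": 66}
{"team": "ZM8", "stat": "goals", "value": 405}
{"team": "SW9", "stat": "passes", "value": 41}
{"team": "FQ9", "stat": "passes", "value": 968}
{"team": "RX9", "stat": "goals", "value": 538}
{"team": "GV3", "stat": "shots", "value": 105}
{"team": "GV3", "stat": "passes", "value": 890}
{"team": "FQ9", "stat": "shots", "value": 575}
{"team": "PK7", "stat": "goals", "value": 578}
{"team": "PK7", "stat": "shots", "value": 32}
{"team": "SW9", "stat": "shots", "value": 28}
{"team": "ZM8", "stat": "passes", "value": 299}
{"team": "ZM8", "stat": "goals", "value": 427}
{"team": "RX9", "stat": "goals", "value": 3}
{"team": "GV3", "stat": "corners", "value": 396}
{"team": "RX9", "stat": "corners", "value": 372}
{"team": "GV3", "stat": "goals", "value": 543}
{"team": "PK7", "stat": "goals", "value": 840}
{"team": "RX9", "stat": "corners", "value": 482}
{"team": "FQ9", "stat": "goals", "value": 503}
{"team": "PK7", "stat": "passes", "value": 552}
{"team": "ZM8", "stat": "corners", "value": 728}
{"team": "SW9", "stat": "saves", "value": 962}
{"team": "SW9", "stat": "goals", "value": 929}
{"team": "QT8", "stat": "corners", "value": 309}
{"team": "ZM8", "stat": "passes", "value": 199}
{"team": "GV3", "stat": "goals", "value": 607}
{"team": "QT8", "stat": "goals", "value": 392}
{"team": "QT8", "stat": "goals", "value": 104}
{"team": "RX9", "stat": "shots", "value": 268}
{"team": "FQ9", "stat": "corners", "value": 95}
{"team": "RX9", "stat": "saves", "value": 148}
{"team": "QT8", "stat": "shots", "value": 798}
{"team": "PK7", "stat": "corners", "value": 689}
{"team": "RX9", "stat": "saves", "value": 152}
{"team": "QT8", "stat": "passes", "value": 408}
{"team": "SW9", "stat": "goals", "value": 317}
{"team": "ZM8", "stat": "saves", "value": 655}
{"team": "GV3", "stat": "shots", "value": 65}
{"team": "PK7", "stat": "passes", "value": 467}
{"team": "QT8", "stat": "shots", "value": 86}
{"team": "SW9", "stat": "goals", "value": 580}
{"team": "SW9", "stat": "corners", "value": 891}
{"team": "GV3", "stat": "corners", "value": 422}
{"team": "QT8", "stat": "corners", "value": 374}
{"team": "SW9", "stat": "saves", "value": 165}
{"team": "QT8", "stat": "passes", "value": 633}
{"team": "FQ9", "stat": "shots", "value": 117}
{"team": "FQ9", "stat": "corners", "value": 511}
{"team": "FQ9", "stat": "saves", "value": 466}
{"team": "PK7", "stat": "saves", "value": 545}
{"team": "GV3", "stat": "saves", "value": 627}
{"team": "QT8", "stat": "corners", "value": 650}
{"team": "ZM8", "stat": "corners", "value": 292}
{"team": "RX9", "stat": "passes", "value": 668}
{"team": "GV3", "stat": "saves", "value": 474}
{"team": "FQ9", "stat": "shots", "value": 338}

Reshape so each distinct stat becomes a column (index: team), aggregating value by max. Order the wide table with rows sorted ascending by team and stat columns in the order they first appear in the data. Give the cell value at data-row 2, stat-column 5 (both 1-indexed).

607

With rows sorted ascending by team, row 2 is team=GV3. stat columns in first-appearance order: corners, shots, saves, passes, goals; column 5 is goals.
Long rows with team=GV3, stat=goals: max(137, 543, 607) = 607.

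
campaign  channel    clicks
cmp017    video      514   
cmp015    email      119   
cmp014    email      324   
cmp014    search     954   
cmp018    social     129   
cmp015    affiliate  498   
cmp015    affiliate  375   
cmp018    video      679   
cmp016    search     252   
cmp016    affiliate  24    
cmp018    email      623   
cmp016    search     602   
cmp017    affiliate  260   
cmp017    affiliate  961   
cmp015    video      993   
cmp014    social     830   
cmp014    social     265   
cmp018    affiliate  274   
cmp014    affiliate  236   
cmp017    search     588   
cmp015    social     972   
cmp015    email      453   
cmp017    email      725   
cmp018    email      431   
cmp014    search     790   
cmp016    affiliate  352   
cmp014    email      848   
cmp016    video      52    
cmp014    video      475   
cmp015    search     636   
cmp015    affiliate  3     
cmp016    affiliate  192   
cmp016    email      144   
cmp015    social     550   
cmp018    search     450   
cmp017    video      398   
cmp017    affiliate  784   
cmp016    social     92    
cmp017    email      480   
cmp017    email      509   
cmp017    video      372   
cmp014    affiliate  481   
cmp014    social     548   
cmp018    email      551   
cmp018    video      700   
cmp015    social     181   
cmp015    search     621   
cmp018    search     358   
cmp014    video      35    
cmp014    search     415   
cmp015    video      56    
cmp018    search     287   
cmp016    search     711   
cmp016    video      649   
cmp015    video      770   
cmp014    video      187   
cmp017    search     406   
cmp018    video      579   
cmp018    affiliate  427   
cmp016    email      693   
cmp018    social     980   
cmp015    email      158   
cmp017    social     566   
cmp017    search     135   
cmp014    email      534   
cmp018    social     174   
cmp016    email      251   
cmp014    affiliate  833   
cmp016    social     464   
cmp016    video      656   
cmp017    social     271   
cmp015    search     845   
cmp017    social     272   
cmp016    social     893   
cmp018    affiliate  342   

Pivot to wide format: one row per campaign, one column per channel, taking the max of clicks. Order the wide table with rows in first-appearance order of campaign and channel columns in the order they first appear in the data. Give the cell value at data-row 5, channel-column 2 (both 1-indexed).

With rows in first-appearance order of campaign, row 5 is campaign=cmp016. channel columns in first-appearance order: video, email, search, social, affiliate; column 2 is email.
Long rows with campaign=cmp016, channel=email: max(144, 693, 251) = 693.

693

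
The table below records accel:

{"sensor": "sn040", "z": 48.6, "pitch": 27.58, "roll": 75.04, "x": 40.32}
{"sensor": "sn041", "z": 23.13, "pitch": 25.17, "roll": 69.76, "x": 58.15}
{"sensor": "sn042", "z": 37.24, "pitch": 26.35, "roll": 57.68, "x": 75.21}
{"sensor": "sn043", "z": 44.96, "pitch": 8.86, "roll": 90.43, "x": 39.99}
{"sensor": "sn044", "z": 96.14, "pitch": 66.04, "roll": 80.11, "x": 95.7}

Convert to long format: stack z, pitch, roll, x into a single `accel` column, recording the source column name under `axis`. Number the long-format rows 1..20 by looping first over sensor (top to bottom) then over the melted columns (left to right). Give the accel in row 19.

20 rows total (5 × 4). Row 19: index ⌊(19-1)/4⌋ = 4 into sensor → sn044; (19-1) mod 4 = 2 into the melted columns → roll.
So row 19 is (sn044, roll, 80.11); accel = 80.11.

80.11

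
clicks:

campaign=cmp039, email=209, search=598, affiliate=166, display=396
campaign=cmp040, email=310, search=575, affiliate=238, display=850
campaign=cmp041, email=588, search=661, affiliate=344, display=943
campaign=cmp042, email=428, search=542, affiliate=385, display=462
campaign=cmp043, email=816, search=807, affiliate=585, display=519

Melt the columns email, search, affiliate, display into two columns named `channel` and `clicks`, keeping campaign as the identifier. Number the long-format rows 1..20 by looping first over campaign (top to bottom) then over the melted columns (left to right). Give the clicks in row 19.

585

20 rows total (5 × 4). Row 19: index ⌊(19-1)/4⌋ = 4 into campaign → cmp043; (19-1) mod 4 = 2 into the melted columns → affiliate.
So row 19 is (cmp043, affiliate, 585); clicks = 585.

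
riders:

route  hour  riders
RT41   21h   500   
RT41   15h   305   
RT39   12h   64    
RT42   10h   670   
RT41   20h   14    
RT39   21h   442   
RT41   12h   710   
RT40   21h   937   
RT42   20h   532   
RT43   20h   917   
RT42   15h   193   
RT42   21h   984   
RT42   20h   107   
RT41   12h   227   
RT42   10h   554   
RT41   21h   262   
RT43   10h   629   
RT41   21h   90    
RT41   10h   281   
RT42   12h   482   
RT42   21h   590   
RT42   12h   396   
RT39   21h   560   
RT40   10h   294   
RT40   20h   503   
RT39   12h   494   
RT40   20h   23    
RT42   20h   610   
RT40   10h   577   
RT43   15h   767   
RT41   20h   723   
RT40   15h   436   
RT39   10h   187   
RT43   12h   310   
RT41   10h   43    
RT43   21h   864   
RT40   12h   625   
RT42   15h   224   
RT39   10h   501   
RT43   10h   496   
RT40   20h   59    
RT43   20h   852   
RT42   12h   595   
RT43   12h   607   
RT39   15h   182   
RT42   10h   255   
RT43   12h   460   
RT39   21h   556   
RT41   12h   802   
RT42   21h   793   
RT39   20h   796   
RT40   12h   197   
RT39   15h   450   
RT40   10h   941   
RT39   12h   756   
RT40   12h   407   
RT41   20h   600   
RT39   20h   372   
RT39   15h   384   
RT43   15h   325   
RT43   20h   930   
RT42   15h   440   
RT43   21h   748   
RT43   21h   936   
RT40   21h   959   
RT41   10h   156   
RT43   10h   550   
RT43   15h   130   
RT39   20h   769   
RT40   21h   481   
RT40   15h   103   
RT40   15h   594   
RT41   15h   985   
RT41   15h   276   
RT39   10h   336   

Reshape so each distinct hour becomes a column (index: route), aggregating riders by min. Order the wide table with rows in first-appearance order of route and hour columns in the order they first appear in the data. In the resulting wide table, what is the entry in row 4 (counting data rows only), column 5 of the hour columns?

With rows in first-appearance order of route, row 4 is route=RT40. hour columns in first-appearance order: 21h, 15h, 12h, 10h, 20h; column 5 is 20h.
Long rows with route=RT40, hour=20h: min(503, 23, 59) = 23.

23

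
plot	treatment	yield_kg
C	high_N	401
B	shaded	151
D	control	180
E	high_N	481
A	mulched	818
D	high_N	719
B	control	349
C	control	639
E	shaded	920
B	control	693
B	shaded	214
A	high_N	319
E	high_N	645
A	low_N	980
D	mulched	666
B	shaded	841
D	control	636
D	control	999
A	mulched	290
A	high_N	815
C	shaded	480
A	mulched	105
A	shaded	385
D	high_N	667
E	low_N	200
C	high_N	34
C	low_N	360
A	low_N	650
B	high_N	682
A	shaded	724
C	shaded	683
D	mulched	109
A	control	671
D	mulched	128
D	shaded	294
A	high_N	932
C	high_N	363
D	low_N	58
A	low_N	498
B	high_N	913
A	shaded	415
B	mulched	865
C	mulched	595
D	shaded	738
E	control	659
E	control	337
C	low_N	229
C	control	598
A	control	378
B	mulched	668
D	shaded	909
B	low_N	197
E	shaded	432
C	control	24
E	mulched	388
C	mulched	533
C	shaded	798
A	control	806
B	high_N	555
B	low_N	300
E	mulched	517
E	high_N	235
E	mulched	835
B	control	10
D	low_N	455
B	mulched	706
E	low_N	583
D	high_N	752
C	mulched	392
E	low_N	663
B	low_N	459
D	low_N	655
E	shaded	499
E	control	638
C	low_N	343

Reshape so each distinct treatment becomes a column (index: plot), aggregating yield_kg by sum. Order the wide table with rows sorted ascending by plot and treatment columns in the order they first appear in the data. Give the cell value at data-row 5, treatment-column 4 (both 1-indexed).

1740

With rows sorted ascending by plot, row 5 is plot=E. treatment columns in first-appearance order: high_N, shaded, control, mulched, low_N; column 4 is mulched.
Long rows with plot=E, treatment=mulched: 388 + 517 + 835 = 1740.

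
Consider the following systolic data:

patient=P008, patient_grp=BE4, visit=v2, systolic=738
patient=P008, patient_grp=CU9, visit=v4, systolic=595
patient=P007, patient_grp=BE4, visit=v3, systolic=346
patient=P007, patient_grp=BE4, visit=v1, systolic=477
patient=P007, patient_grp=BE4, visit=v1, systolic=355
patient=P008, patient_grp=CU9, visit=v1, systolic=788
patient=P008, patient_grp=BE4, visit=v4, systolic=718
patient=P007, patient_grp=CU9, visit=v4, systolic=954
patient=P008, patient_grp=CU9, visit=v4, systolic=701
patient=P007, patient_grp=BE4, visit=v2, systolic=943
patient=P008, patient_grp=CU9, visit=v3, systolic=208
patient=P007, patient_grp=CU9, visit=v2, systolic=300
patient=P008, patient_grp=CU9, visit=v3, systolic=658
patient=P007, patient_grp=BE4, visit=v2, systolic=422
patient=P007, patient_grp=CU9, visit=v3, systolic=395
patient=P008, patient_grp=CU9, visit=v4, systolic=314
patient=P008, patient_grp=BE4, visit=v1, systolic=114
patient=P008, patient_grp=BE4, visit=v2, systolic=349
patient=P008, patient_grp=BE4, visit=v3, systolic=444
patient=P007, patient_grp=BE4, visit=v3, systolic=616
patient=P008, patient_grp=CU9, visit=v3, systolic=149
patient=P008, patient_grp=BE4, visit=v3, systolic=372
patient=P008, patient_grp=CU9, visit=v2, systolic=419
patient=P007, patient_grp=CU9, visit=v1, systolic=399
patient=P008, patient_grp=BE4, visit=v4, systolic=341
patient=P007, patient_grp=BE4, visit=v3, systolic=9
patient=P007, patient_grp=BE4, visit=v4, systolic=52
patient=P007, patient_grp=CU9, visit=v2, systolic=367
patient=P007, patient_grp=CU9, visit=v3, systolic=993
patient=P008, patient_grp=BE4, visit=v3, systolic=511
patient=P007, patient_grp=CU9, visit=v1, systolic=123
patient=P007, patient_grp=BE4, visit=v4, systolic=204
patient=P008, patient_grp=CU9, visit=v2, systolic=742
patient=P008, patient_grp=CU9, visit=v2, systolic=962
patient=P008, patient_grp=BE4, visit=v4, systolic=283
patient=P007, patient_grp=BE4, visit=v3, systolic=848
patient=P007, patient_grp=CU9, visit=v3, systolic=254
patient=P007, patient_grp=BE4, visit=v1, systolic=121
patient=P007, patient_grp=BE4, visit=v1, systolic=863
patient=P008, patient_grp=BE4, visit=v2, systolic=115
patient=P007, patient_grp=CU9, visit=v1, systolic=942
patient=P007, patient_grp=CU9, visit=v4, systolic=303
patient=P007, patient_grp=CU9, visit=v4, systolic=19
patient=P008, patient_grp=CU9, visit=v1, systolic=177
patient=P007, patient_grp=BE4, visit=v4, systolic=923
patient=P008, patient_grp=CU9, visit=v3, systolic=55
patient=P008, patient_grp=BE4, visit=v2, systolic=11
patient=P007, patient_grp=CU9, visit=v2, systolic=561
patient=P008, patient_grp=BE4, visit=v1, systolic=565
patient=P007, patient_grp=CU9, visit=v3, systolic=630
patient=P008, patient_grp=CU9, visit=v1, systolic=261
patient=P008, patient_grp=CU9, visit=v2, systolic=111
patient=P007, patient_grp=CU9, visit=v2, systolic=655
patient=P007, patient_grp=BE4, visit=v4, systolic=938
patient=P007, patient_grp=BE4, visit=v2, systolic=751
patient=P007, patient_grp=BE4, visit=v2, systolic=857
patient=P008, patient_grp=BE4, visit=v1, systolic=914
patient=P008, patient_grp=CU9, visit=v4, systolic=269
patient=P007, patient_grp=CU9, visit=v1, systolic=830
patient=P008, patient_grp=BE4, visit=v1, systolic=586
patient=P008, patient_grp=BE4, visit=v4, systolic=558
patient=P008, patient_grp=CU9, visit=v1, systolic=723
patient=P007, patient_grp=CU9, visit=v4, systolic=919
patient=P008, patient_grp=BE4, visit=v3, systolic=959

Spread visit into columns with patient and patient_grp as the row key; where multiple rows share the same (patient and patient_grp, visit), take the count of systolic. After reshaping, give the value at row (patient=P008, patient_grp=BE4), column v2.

Rows with patient=P008, patient_grp=BE4 and visit=v2: systolic values are 738, 349, 115, 11.
4 rows match — count = 4.

4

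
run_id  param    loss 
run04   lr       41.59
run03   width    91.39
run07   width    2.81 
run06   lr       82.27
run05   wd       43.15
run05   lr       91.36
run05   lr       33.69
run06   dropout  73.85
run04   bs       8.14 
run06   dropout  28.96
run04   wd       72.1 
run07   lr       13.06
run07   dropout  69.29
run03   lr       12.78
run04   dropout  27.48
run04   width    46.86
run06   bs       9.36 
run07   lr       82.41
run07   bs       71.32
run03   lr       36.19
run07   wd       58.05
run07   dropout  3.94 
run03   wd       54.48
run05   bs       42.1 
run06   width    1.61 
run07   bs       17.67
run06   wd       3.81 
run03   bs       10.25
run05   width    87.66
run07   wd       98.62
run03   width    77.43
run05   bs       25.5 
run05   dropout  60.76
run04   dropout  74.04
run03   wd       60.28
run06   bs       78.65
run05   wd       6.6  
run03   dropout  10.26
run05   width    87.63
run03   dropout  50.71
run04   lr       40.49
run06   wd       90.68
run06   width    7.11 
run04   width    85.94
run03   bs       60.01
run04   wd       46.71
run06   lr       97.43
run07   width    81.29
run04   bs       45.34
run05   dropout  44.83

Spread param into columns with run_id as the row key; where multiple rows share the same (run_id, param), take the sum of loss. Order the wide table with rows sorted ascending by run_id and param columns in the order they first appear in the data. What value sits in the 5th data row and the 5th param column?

With rows sorted ascending by run_id, row 5 is run_id=run07. param columns in first-appearance order: lr, width, wd, dropout, bs; column 5 is bs.
Long rows with run_id=run07, param=bs: 71.32 + 17.67 = 88.99.

88.99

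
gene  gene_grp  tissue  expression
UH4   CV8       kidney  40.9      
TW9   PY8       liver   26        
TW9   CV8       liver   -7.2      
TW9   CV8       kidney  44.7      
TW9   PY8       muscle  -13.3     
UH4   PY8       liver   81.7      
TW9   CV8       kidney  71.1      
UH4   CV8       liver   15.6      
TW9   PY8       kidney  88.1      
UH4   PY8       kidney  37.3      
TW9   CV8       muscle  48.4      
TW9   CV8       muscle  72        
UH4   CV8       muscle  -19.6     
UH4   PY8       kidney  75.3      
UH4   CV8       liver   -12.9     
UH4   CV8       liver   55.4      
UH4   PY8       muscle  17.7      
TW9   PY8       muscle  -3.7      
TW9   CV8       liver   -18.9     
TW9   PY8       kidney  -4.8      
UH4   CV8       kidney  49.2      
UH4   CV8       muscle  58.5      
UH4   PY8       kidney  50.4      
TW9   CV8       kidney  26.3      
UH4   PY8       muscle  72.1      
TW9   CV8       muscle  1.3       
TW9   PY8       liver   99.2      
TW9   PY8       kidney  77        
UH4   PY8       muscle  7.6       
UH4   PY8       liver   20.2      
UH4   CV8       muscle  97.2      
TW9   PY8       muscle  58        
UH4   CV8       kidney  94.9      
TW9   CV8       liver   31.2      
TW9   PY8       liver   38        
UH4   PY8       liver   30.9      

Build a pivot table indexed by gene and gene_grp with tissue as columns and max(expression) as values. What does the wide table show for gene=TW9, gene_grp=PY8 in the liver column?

99.2

Rows with gene=TW9, gene_grp=PY8 and tissue=liver: expression values are 26, 99.2, 38.
max(26, 99.2, 38) = 99.2.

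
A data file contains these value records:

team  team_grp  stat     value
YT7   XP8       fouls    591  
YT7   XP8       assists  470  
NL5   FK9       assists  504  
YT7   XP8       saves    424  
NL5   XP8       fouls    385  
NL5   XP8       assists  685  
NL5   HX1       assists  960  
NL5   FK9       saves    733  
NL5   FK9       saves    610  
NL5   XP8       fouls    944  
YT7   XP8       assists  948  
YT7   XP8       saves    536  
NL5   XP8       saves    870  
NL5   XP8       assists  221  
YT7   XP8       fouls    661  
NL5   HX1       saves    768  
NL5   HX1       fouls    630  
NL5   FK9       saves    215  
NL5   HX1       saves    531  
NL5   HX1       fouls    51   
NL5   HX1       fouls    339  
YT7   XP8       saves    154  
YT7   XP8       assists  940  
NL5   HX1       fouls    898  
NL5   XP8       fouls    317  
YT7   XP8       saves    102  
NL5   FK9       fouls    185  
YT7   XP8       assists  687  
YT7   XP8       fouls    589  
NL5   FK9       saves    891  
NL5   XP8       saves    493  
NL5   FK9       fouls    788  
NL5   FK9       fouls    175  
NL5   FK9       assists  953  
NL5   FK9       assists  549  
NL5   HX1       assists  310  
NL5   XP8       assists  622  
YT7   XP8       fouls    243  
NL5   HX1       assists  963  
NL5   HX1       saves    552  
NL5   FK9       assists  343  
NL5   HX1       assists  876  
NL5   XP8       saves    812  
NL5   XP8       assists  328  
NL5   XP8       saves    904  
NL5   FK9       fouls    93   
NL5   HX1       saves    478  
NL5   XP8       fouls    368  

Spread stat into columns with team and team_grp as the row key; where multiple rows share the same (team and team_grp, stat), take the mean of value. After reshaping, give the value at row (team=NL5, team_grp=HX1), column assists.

777.25

Rows with team=NL5, team_grp=HX1 and stat=assists: value values are 960, 310, 963, 876.
(960 + 310 + 963 + 876) / 4 = 777.25.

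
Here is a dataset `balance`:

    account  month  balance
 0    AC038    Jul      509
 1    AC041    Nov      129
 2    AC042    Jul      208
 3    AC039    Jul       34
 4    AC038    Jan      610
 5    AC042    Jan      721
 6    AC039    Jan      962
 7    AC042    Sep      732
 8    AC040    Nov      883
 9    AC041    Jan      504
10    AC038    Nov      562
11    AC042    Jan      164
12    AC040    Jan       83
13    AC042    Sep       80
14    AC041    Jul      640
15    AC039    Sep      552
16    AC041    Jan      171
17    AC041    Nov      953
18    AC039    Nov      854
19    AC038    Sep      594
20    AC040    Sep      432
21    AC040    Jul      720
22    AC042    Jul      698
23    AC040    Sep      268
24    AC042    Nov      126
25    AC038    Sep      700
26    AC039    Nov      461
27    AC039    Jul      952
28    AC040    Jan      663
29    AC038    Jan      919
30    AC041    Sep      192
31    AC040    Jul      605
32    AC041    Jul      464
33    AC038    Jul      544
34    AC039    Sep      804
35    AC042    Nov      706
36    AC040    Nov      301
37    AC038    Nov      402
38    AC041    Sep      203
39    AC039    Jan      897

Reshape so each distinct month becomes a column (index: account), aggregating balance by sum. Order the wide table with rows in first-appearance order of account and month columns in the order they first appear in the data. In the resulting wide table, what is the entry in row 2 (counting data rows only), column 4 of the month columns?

395

With rows in first-appearance order of account, row 2 is account=AC041. month columns in first-appearance order: Jul, Nov, Jan, Sep; column 4 is Sep.
Long rows with account=AC041, month=Sep: 192 + 203 = 395.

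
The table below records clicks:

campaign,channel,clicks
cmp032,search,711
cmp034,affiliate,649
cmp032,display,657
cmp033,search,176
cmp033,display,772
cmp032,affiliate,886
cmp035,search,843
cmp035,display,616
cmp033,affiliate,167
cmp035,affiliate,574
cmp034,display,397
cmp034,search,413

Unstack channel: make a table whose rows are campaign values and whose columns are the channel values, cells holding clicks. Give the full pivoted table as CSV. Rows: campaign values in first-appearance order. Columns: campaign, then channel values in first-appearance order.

campaign,search,affiliate,display
cmp032,711,886,657
cmp034,413,649,397
cmp033,176,167,772
cmp035,843,574,616

Columns: campaign plus the 3 distinct channel values (search, affiliate, display).
For example, row cmp032 column search takes clicks=711 from the long row (cmp032, search).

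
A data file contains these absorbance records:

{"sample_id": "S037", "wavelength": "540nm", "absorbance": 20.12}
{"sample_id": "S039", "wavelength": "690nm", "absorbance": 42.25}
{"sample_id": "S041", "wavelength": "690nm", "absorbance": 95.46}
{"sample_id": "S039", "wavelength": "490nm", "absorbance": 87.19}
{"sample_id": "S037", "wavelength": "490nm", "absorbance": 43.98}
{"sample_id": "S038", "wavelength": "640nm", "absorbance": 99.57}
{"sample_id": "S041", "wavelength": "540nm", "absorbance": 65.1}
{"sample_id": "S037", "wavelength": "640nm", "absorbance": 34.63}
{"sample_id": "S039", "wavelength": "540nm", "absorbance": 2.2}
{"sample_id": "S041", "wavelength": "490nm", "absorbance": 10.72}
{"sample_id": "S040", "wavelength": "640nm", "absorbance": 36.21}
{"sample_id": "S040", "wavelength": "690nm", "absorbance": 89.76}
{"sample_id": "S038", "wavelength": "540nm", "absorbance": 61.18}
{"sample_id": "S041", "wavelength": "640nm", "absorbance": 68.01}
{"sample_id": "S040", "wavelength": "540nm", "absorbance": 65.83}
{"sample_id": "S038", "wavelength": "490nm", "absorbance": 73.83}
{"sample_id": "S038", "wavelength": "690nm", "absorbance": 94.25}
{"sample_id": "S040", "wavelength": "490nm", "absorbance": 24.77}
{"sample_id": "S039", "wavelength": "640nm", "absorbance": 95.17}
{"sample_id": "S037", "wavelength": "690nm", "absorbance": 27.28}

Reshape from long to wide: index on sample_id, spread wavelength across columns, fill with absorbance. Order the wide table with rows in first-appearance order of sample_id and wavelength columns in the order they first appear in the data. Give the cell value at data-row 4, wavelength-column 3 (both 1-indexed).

With rows in first-appearance order of sample_id, row 4 is sample_id=S038. wavelength columns in first-appearance order: 540nm, 690nm, 490nm, 640nm; column 3 is 490nm.
Long rows with sample_id=S038, wavelength=490nm: absorbance = 73.83.

73.83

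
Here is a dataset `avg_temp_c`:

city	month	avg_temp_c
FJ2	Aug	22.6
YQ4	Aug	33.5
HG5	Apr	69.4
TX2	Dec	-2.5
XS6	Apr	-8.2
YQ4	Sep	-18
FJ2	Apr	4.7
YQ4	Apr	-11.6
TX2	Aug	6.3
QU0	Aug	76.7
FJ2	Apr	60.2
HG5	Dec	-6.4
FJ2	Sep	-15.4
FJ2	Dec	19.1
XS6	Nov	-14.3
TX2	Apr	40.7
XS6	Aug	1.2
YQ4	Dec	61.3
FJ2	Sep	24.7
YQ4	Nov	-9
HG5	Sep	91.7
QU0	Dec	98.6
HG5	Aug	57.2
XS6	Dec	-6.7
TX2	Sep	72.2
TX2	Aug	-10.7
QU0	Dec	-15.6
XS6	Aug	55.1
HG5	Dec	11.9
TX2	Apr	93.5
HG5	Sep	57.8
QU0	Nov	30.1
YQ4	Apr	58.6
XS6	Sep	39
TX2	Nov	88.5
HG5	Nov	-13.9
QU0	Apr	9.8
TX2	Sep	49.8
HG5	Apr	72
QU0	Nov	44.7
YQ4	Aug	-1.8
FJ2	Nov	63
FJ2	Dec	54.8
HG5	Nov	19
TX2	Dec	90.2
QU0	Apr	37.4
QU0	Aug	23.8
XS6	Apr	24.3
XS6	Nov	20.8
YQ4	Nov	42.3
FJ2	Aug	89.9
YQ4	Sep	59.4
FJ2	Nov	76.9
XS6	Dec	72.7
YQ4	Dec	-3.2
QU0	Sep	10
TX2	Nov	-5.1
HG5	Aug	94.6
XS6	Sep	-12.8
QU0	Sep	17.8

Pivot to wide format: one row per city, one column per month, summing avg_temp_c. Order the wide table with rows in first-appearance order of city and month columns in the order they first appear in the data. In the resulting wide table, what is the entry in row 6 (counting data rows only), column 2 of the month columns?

47.2

With rows in first-appearance order of city, row 6 is city=QU0. month columns in first-appearance order: Aug, Apr, Dec, Sep, Nov; column 2 is Apr.
Long rows with city=QU0, month=Apr: 9.8 + 37.4 = 47.2.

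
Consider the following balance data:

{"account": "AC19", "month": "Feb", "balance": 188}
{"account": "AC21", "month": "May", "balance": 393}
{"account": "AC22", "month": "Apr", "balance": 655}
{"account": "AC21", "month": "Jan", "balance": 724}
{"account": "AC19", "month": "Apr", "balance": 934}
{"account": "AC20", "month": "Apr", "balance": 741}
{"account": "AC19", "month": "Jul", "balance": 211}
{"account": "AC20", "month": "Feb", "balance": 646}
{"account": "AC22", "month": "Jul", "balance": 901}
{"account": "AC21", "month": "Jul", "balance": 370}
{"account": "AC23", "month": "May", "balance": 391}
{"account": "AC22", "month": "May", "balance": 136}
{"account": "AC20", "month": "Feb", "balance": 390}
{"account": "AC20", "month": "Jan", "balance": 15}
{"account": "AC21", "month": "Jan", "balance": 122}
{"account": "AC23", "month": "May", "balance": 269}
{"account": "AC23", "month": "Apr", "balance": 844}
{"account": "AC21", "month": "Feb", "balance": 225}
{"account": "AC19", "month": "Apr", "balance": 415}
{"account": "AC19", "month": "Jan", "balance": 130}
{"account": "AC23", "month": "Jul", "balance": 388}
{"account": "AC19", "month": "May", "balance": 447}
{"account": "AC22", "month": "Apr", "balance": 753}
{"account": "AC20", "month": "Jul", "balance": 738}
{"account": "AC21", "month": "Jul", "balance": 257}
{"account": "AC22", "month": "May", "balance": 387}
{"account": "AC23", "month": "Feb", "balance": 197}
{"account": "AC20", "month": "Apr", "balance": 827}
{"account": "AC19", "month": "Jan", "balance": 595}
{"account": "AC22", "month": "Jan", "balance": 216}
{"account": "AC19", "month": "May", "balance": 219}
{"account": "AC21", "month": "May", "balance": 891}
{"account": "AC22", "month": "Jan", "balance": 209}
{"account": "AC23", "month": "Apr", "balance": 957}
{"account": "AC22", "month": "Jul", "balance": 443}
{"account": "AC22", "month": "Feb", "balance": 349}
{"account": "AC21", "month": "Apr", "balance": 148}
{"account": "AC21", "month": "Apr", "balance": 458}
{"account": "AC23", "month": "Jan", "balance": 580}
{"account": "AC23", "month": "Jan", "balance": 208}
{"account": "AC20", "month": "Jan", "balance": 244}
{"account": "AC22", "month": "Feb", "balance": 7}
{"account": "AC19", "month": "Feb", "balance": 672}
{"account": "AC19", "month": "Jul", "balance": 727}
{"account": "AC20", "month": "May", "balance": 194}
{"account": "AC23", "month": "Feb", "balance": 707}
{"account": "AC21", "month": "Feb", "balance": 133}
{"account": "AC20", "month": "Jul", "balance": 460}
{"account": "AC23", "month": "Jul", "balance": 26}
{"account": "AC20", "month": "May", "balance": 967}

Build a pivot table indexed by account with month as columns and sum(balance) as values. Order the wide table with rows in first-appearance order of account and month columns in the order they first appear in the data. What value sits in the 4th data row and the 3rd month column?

1568

With rows in first-appearance order of account, row 4 is account=AC20. month columns in first-appearance order: Feb, May, Apr, Jan, Jul; column 3 is Apr.
Long rows with account=AC20, month=Apr: 741 + 827 = 1568.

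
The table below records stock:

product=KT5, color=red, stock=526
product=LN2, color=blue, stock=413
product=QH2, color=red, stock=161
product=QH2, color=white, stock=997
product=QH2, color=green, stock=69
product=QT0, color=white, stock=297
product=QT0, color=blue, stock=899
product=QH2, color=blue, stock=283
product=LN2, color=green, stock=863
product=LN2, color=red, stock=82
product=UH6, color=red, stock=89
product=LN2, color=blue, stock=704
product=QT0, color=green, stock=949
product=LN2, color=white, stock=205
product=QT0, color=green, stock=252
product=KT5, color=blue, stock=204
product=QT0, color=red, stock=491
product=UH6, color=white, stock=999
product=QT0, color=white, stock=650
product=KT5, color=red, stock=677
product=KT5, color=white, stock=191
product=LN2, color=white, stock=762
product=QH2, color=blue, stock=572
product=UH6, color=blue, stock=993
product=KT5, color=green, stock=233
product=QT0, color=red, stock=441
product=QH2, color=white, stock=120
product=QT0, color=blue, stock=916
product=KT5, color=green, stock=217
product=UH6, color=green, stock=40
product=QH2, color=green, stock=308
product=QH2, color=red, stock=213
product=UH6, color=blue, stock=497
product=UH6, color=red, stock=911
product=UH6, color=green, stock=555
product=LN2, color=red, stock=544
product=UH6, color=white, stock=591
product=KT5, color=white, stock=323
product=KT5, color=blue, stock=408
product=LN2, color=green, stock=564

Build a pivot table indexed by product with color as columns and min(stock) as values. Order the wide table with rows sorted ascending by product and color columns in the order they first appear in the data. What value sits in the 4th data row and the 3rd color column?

297

With rows sorted ascending by product, row 4 is product=QT0. color columns in first-appearance order: red, blue, white, green; column 3 is white.
Long rows with product=QT0, color=white: min(297, 650) = 297.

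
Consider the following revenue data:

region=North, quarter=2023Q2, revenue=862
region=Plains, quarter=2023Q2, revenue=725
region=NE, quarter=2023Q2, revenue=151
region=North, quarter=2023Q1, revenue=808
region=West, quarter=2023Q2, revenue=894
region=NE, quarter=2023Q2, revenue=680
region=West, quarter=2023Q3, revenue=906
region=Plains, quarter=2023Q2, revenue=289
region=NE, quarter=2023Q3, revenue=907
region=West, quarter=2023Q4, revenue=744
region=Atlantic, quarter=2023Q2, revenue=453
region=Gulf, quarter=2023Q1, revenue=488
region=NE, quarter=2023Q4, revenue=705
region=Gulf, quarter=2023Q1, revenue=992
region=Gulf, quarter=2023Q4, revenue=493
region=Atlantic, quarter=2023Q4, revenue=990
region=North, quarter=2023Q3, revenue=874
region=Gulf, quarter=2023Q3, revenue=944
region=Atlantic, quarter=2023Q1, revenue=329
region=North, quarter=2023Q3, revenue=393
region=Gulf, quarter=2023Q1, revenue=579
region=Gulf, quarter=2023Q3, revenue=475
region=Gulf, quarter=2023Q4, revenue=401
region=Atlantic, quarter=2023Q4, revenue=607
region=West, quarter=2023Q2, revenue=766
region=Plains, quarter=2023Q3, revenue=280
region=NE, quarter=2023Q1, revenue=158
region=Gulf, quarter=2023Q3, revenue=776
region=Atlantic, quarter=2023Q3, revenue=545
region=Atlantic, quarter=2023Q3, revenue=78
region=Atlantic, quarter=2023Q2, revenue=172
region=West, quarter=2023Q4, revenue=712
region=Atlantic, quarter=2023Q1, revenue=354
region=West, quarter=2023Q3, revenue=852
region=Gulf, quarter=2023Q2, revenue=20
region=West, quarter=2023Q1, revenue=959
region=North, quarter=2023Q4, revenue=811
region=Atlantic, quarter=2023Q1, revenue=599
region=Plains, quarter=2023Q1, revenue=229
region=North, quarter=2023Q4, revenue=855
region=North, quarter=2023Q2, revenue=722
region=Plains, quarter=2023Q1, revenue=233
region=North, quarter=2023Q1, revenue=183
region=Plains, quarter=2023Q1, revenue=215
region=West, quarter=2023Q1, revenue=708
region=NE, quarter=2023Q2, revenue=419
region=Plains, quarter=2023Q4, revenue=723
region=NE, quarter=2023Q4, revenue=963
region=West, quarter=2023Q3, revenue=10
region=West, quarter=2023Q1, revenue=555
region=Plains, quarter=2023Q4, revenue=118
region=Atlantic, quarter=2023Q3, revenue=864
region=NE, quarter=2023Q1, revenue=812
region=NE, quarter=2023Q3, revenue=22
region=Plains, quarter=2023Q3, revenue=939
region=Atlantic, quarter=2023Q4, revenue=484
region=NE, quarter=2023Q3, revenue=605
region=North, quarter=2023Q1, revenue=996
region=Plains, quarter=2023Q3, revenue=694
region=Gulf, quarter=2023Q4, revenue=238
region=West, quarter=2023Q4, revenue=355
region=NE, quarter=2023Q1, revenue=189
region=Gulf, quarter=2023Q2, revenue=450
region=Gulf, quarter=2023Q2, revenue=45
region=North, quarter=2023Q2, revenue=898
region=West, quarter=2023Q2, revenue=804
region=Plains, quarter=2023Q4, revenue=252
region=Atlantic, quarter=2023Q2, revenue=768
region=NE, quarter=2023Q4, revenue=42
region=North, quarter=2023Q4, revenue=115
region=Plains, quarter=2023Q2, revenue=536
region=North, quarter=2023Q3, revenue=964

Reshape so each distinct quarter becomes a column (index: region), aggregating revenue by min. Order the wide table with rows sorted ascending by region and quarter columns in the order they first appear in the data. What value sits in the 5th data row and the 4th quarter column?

With rows sorted ascending by region, row 5 is region=Plains. quarter columns in first-appearance order: 2023Q2, 2023Q1, 2023Q3, 2023Q4; column 4 is 2023Q4.
Long rows with region=Plains, quarter=2023Q4: min(723, 118, 252) = 118.

118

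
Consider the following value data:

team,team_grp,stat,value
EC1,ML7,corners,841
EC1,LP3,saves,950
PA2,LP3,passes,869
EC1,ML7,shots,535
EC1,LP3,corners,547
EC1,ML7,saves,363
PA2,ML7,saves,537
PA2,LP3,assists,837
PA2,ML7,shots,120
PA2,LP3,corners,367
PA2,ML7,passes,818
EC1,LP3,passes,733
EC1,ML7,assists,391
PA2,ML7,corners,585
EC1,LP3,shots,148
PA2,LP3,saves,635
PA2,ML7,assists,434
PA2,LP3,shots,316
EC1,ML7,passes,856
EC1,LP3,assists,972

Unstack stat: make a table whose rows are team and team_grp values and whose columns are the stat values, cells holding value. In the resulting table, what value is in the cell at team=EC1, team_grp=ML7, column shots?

535

Wide layout: rows indexed by team and team_grp, columns are the 5 distinct stat values (corners, saves, passes, shots, assists).
Cell (team=EC1, team_grp=ML7, stat=shots) draws from the long row where team=EC1, team_grp=ML7 and stat=shots, which has value=535.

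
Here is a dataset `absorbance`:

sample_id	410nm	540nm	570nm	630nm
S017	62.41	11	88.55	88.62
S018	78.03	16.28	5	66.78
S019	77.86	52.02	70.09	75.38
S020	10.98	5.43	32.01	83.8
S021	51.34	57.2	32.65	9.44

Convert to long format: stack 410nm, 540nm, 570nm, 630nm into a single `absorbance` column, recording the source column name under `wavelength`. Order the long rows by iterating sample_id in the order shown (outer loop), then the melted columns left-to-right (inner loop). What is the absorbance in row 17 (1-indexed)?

51.34

20 rows total (5 × 4). Row 17: index ⌊(17-1)/4⌋ = 4 into sample_id → S021; (17-1) mod 4 = 0 into the melted columns → 410nm.
So row 17 is (S021, 410nm, 51.34); absorbance = 51.34.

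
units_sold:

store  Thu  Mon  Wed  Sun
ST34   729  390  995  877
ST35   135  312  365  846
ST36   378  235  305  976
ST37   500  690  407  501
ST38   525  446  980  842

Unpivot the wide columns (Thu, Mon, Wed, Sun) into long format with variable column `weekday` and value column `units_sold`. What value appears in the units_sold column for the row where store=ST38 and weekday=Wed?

Unpivoting turns each (store, wide-column) pair into one long row.
The wide cell at row ST38, column Wed holds 980, so the long row (ST38, Wed) has units_sold=980.

980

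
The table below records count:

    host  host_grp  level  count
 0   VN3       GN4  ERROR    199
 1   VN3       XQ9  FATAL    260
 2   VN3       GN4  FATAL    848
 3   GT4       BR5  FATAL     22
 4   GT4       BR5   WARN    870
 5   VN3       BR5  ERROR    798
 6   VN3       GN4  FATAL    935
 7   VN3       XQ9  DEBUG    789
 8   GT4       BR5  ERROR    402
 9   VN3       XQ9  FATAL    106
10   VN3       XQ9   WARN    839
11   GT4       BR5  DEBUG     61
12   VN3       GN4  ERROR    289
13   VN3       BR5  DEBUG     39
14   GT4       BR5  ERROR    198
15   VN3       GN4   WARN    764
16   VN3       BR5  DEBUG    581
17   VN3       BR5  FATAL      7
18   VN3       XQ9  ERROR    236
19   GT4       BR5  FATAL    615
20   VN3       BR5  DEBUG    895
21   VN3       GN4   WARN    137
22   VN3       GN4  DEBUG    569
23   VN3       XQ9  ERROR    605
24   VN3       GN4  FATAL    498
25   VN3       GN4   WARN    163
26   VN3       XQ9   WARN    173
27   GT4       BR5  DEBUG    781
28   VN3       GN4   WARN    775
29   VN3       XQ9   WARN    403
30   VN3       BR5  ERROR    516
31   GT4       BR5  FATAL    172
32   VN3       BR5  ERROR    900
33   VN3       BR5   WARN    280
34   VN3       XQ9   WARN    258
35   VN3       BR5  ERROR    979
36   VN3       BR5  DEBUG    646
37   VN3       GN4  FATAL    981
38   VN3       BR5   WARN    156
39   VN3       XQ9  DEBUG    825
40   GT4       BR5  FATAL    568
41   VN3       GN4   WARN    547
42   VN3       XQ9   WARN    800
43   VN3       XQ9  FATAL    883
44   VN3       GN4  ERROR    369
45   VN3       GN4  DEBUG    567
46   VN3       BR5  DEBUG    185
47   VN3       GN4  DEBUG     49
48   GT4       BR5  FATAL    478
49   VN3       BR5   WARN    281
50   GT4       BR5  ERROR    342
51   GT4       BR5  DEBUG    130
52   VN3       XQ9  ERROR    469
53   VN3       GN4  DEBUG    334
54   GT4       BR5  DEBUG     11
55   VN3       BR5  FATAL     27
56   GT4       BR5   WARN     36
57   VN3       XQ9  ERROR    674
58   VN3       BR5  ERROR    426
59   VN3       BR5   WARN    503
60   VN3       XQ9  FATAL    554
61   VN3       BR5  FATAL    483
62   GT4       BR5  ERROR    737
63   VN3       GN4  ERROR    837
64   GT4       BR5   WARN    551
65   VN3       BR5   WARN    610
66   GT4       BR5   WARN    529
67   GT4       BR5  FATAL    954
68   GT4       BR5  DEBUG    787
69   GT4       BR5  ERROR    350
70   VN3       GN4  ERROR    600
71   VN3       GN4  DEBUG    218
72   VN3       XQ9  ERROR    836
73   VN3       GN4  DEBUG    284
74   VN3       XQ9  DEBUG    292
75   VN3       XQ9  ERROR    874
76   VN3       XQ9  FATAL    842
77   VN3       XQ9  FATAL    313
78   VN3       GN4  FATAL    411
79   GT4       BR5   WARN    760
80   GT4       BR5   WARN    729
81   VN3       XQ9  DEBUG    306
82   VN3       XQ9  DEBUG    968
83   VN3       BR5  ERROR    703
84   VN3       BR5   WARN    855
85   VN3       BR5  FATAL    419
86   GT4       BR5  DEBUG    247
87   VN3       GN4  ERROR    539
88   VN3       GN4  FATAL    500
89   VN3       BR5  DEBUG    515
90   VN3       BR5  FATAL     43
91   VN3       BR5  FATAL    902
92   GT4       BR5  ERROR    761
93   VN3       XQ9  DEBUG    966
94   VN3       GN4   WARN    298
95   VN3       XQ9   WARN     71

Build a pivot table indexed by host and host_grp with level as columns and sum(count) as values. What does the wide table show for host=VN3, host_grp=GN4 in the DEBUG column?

2021

Rows with host=VN3, host_grp=GN4 and level=DEBUG: count values are 569, 567, 49, 334, 218, 284.
569 + 567 + 49 + 334 + 218 + 284 = 2021.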